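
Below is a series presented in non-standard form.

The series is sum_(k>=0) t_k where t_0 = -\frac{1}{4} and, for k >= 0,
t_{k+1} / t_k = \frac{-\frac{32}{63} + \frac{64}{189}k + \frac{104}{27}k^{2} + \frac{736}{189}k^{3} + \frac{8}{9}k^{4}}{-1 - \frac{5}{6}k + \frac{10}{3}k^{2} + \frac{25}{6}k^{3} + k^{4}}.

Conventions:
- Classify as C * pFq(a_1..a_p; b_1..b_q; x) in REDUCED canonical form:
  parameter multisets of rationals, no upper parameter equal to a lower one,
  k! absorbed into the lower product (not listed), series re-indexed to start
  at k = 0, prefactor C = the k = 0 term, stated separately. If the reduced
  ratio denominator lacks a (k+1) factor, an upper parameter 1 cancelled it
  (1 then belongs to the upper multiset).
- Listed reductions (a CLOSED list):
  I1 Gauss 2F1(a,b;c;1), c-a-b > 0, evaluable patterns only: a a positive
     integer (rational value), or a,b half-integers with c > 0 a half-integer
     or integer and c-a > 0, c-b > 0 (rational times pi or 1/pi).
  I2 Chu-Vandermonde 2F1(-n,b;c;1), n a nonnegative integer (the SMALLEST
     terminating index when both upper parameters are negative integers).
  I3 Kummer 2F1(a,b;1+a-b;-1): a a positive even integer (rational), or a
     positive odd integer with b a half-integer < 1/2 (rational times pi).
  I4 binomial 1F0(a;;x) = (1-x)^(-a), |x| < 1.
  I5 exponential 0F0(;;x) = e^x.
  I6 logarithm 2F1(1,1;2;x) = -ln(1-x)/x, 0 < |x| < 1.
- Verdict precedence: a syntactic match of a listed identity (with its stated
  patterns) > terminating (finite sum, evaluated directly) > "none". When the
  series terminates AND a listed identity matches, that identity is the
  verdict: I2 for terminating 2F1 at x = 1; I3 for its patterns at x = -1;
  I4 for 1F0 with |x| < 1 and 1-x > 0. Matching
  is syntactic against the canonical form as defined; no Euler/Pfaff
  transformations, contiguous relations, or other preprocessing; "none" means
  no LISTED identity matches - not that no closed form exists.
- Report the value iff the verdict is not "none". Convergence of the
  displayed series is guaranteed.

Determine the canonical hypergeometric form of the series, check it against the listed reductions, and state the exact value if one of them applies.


x = \frac{8}{9} here; the reduced form reads 2F1, upper {-\frac{2}{7}, 1}, lower {-\frac{1}{2}}, C = -\frac{1}{4}. Verdict: none. No listed pattern accepts 2F1(-\frac{2}{7}, 1; -\frac{1}{2}; \frac{8}{9}).

First insight: x = \frac{8}{9} and the parameter 3 appears in both the upper and lower lists and cancels (alongside the other common factor).
Adjacent-term ratio: r(k) = \frac{8}{9} * (k-\frac{2}{7}) (k+1) / [(k-\frac{1}{2}) (k+1)] - poly over poly, x = \frac{8}{9} from leading terms; C = -\frac{1}{4} at k = 0.


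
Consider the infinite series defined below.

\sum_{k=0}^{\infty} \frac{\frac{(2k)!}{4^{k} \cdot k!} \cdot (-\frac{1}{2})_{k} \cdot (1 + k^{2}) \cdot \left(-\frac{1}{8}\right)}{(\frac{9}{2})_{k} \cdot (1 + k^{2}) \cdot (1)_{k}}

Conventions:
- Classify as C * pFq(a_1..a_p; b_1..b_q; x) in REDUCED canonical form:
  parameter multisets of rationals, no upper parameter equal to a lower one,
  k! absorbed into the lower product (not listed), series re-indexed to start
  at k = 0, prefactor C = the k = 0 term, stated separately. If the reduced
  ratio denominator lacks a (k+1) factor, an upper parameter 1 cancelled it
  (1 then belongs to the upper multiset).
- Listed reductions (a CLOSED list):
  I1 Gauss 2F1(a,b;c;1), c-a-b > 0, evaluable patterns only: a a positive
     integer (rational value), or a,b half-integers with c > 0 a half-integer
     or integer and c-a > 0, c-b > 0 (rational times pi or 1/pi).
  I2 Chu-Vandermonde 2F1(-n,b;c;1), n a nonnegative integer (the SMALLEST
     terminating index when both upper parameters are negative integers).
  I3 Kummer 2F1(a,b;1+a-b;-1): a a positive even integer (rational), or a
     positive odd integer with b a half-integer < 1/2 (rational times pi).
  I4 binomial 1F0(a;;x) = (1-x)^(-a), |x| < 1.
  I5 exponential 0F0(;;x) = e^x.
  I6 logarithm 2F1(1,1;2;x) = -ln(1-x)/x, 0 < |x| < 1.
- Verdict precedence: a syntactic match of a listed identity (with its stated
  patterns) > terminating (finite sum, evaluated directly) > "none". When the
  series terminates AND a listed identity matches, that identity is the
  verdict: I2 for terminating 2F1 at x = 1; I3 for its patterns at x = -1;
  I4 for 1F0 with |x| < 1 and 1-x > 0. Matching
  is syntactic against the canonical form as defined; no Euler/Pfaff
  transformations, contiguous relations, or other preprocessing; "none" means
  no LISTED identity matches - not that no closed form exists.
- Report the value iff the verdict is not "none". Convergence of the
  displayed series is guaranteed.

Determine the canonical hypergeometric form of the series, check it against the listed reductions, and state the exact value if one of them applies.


The tell: with t_0 = -\frac{1}{8}, k^2 + 1 divides numerator and denominator alike; prefactor -1/8 after cancelling.
Step ratio: r(k) = 1 * (k-\frac{1}{2}) (k+\frac{1}{2}) / [(k+\frac{9}{2}) (k+1)] - rational in k. x = 1; t_0 = -\frac{1}{8}; negate the roots.

With C = -\frac{1}{8}: the canonical form is 2F1(-\frac{1}{2}, \frac{1}{2}; \frac{9}{2}; 1). Verdict (x = 1): the half-integer Gauss pattern (I1) applies (x = 1; upper {-\frac{1}{2}, \frac{1}{2}} half-integers, c = \frac{9}{2} in the evaluable pattern). Its exact value is \left(-\frac{1225}{32768}\right) \cdot \pi.


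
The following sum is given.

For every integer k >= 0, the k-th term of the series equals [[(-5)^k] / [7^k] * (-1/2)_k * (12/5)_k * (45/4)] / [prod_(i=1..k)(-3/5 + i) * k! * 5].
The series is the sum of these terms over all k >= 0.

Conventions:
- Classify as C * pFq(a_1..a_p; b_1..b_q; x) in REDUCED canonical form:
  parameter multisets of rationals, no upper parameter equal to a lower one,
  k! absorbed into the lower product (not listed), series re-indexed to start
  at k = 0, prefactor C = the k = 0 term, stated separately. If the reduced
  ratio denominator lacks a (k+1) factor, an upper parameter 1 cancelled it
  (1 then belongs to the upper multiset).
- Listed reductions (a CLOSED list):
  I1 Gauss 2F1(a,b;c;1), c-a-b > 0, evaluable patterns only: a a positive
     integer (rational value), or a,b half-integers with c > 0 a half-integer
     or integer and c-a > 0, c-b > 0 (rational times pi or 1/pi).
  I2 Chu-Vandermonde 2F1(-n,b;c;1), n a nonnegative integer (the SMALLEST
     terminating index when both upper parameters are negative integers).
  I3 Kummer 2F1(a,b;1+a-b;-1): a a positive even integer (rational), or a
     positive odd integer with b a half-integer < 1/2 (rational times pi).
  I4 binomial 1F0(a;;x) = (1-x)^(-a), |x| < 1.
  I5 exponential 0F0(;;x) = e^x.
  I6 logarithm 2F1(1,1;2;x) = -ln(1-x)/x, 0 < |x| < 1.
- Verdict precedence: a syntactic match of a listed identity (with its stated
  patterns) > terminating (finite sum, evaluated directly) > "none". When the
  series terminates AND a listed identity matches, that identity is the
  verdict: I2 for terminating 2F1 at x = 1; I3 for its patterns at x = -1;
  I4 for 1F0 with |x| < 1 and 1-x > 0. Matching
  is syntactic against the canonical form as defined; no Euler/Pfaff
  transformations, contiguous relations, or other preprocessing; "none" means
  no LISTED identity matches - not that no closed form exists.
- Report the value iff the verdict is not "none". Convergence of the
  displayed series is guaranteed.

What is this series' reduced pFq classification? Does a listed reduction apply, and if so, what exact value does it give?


Reduced: x = -5/7, 2F1, upper = {-1/2, 12/5}, lower = {2/5}, C = 9/4. Verdict: none. Every listed pattern misses the 2F1 form at -5/7, upper {-1/2, 12/5}.

The tell: with t_0 = 9/4, the lower running product (prefactor 9/4) is a rising factorial.
Consecutive-term ratio: r(k) = (-5/7) * (k-1/2) (k+12/5) / [(k+2/5) (k+1)] - poly over poly, x = (-5/7) from leading terms; C = 9/4 at k = 0.


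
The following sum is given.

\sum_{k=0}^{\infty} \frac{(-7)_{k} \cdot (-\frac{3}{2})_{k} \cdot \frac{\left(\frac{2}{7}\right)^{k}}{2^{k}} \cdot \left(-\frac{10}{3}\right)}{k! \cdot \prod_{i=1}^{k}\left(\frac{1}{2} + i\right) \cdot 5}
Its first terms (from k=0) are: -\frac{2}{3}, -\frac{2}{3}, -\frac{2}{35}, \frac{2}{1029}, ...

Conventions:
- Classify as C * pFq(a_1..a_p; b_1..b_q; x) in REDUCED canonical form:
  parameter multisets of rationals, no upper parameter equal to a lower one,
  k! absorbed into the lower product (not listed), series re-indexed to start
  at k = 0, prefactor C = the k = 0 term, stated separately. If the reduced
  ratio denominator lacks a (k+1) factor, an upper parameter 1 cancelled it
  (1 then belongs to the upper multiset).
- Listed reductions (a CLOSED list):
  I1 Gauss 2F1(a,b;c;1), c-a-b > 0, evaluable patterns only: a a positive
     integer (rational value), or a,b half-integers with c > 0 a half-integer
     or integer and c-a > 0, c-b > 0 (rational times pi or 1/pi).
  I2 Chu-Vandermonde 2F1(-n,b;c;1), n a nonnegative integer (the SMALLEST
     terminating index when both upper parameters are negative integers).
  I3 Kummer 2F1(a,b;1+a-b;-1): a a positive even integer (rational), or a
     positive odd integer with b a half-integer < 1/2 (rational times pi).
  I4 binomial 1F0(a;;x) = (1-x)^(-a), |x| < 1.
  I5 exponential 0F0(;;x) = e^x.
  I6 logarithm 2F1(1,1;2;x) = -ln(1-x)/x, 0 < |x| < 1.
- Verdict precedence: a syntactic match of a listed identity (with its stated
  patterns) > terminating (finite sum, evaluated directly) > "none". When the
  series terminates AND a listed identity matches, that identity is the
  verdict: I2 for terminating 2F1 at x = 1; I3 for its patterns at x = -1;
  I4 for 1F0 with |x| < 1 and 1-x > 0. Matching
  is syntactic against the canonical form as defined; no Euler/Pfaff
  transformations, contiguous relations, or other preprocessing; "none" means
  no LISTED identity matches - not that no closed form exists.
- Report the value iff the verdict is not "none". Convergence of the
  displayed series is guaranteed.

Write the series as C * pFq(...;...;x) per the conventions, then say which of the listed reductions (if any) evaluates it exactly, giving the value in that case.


The tell: from the first term -\frac{2}{3}: the constant factors (C = -2/3, x = 1/7) combine into one prefactor.
Term ratio: r(k) = \frac{1}{7} * (k-7) (k-\frac{3}{2}) / [(k+\frac{3}{2}) (k+1)] ; factor over Q: parameters, x = \frac{1}{7}, and C = -\frac{2}{3}.

Classification (C = -\frac{2}{3}): 2F1 with upper {-7, -\frac{3}{2}}, lower {\frac{3}{2}}, argument x = \frac{1}{7}. Verdict: terminating at k = 7: the factor (-7)_k kills every later term; summing the 8 survivors is exact. Value: -\frac{163533312}{117766649}.


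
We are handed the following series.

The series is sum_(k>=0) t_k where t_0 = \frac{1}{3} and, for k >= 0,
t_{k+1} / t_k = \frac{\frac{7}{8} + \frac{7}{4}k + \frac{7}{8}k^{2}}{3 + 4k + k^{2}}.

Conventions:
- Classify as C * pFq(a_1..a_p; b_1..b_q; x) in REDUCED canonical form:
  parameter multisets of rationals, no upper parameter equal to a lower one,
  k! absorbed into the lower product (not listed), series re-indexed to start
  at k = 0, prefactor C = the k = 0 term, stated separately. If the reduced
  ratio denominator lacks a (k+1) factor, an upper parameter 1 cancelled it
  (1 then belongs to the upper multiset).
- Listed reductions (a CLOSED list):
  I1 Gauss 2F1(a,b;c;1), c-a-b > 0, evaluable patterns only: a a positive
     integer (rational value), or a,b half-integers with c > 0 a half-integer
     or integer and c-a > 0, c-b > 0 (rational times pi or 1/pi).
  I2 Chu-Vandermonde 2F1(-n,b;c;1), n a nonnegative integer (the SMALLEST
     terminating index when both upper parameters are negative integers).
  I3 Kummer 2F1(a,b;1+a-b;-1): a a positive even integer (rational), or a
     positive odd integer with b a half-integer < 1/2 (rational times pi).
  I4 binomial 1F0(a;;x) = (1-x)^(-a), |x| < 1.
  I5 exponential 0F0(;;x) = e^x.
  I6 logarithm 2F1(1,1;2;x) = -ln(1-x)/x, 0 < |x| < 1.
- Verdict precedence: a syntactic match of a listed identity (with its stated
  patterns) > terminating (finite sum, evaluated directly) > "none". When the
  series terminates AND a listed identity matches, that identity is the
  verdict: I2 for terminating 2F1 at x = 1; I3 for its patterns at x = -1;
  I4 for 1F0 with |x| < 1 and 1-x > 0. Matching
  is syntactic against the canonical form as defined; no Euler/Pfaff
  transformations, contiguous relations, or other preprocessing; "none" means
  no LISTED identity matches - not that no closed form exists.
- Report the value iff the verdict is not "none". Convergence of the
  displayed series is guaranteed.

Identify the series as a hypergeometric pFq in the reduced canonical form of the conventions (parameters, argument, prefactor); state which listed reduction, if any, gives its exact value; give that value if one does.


Classification (C = \frac{1}{3}): 2F1 with upper {1, 1}, lower {3}, argument x = \frac{7}{8}. Verdict: none (x = \frac{7}{8}): each listed identity misses the multisets {1, 1} ; {3}.

First insight: from the first term \frac{1}{3}: roots of the ratio polynomials (prefactor 1/3) are the negated parameters.
Ratio: r(k) = \frac{7}{8} * (k+1) (k+1) / [(k+3) (k+1)] - rational in k. x = \frac{7}{8}; t_0 = \frac{1}{3}; negate the roots.


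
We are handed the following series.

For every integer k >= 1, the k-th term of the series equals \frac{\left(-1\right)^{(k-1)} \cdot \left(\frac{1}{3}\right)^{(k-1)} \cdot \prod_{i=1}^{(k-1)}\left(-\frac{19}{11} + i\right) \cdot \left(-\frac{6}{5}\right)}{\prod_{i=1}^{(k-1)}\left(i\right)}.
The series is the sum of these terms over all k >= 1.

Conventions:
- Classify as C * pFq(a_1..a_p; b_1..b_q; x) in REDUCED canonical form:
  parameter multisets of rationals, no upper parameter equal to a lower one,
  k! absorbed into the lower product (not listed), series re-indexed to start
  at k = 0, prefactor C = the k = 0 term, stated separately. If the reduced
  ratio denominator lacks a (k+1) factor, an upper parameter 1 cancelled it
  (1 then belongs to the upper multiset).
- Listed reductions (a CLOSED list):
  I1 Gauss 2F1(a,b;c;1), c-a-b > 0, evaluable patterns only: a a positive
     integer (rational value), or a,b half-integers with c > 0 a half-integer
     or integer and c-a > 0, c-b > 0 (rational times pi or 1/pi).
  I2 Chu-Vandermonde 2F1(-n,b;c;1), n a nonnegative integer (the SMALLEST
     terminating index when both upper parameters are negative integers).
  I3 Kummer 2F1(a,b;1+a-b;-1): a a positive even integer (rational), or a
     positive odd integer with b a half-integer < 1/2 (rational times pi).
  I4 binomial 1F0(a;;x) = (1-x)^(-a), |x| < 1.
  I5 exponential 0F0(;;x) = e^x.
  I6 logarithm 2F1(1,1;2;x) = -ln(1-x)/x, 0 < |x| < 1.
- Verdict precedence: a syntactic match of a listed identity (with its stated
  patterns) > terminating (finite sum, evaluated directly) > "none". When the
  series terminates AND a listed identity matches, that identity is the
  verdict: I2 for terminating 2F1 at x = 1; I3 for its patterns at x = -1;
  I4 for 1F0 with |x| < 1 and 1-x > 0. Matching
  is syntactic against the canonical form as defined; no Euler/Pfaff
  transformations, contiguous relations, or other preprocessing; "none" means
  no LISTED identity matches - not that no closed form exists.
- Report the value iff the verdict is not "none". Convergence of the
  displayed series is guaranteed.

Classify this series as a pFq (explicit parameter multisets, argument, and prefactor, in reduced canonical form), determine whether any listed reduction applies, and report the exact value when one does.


Key observation: x = -\frac{1}{3} and the (-1)^k factor (prefactor -6/5) folds into the argument's sign.
Step ratio: r(k) = -\frac{1}{3} * (k-\frac{8}{11}) / [(k+1)] - rational in k. x = -\frac{1}{3}; t_0 = -\frac{6}{5}; negate the roots.

This is -\frac{6}{5} * 1F0(-\frac{8}{11}; -; -\frac{1}{3}) in reduced canonical form. Verdict: the binomial series (I4) fires (the 1F0 binomial series: exponent 8/11, x = -\frac{1}{3}). Exact value: \left(-\frac{6}{5}\right) \cdot \left(\frac{4}{3}\right)^{\frac{8}{11}}.


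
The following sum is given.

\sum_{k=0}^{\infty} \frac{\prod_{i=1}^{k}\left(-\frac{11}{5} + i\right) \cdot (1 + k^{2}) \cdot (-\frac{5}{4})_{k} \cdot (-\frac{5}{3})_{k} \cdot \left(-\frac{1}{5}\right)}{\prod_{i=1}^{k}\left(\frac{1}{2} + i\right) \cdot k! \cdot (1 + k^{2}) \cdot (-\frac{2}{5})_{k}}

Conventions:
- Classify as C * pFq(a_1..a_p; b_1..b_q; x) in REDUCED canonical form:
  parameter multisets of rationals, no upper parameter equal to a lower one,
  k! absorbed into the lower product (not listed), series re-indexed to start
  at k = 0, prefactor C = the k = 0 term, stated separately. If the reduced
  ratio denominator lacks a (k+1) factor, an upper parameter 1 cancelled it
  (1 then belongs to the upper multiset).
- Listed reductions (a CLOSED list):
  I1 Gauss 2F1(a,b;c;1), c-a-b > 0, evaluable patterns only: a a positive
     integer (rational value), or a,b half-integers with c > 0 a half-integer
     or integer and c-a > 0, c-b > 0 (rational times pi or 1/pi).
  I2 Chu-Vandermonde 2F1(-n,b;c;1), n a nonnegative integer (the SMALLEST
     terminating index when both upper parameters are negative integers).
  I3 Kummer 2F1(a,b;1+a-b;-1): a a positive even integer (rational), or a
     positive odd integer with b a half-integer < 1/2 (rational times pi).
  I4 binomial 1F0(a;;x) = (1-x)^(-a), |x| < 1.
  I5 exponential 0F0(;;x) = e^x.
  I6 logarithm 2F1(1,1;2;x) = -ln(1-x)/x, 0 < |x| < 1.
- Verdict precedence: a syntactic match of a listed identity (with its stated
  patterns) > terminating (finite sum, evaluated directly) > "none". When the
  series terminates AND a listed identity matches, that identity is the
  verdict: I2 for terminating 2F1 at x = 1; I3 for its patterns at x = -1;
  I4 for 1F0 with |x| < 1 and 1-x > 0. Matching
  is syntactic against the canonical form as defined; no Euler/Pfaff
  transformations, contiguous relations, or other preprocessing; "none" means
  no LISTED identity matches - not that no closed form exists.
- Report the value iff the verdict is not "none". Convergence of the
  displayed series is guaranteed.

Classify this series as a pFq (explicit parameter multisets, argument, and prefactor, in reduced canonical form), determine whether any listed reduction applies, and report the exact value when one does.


With C = -\frac{1}{5}: the canonical form is 3F2(-\frac{5}{3}, -\frac{5}{4}, -\frac{6}{5}; -\frac{2}{5}, \frac{3}{2}; 1). Verdict: none - at argument 1 the multisets {-\frac{5}{3}, -\frac{5}{4}, -\frac{6}{5}} ; {-\frac{2}{5}, \frac{3}{2}} match no listed identity.

The tell: from the first term -\frac{1}{5}: k^2 + 1 divides numerator and denominator alike; C = -1/5, x = 1 after cancelling.
Ratio: r(k) = 1 * (k-\frac{5}{3}) (k-\frac{5}{4}) (k-\frac{6}{5}) / [(k-\frac{2}{5}) (k+\frac{3}{2}) (k+1)] - poly over poly, x = 1 from leading terms; C = -\frac{1}{5} at k = 0.


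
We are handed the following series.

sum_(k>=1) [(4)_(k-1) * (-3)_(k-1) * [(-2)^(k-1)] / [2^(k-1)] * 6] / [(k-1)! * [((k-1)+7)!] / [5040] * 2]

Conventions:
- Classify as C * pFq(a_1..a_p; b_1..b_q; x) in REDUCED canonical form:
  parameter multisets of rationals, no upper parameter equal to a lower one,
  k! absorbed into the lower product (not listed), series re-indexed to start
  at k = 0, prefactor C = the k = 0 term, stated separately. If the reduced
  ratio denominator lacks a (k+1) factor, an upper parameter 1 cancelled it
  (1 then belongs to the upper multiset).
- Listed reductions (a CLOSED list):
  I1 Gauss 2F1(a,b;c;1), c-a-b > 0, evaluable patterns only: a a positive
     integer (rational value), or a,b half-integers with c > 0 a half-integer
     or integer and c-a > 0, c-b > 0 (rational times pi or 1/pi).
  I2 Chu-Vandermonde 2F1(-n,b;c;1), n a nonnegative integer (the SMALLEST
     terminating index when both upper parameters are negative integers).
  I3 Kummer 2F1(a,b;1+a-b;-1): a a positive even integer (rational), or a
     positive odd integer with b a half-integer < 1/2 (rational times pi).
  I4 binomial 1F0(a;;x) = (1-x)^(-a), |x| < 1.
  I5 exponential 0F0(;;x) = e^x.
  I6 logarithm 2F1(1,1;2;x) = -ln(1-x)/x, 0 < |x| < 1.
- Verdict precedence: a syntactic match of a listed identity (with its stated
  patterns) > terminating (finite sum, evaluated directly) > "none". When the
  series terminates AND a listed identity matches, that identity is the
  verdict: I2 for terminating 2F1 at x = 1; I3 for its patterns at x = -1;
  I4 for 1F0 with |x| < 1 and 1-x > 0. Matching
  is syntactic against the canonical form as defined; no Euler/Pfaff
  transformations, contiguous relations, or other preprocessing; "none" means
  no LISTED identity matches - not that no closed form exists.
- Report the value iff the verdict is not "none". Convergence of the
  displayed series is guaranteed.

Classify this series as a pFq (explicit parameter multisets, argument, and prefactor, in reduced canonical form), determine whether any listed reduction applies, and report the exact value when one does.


Prefactor 3, argument -1: 2F1 with upper {-3, 4} over lower {8}. Verdict: the Kummer evaluation I3 applies (x = -1; c = 8 equals 1+a-b for upper {-3, 4}: listed pattern). Sum: 21/2.

Key step: x = (-1) and the denominator's factorial ratio (C = 3) is a lower Pochhammer.
Consecutive-term ratio: r(k) = (-1) * (k-3) (k+4) / [(k+8) (k+1)] - rational in k. x = (-1); t_0 = 3; negate the roots.


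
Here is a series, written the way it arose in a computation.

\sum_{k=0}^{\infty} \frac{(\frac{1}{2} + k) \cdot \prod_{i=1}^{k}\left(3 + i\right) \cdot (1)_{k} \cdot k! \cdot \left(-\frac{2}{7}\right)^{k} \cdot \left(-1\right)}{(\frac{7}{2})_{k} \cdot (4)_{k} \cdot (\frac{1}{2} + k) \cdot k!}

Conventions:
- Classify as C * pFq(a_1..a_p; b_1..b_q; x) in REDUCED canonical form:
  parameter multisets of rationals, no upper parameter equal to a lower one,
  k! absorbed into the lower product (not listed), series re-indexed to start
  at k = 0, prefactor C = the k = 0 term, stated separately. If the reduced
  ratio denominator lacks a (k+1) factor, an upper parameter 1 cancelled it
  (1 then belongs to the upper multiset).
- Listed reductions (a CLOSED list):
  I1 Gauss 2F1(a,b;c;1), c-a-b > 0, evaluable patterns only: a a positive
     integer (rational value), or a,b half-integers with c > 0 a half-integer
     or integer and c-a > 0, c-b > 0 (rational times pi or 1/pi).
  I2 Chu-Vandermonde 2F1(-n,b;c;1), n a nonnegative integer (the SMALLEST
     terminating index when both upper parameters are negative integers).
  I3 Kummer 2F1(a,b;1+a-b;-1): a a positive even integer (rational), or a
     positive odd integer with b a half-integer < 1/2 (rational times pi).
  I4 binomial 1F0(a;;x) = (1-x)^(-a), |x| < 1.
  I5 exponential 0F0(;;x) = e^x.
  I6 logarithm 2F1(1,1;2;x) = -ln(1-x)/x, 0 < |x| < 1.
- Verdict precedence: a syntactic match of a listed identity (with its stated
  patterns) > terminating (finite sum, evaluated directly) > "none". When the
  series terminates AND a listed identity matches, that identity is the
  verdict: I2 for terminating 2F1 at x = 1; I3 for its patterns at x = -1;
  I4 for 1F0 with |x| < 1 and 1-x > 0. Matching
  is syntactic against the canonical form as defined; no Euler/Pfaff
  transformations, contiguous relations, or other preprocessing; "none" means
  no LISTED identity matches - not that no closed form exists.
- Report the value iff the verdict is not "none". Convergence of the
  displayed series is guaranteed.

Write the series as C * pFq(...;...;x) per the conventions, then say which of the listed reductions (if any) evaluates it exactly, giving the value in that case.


First insight: t_0 being -1, the factorial ratio (C = -1, x = -2/7) (k+a-1)!/(a-1)! is a rising factorial (a)_k.
Term ratio: r(k) = -\frac{2}{7} * (k+1) (k+1) / [(k+\frac{7}{2}) (k+1)] - rational; roots negated = parameters, x = -\frac{2}{7}, C = -1.

This is -1 * 2F1(1, 1; \frac{7}{2}; -\frac{2}{7}) in reduced canonical form. Verdict: none. A 2F1 with upper {1, 1} fits none of I1-I6 at x = -\frac{2}{7}; the sum runs forever.


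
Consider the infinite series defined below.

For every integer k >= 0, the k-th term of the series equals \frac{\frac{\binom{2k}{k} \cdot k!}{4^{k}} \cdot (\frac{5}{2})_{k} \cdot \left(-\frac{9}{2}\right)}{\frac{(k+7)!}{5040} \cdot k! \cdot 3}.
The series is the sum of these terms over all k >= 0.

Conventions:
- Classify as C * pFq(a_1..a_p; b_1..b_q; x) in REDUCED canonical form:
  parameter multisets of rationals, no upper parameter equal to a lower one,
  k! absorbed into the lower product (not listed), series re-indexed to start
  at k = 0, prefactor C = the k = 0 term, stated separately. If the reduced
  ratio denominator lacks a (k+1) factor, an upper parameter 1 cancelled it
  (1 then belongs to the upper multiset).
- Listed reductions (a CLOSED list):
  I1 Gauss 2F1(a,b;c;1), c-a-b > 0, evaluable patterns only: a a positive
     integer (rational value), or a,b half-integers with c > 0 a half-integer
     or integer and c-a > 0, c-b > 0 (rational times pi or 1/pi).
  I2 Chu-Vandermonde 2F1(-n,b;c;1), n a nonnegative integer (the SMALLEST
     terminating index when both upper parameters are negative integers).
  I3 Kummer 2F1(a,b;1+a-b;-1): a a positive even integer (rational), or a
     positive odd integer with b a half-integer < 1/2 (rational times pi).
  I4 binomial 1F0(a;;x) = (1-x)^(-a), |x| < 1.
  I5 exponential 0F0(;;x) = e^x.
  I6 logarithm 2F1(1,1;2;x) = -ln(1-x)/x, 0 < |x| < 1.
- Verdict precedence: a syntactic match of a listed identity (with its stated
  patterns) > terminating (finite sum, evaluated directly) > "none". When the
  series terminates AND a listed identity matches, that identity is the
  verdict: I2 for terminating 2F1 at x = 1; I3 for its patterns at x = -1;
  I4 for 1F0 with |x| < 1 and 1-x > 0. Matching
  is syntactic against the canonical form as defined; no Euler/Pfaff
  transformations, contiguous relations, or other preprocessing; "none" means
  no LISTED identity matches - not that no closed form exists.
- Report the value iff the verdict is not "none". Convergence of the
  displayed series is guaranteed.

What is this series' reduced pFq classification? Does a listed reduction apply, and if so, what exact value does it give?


Key step: x = 1 and C(2k,k) (C = -3/2, x = 1) equals 4^k (1/2)_k / k!.
Ratio: r(k) = 1 * (k+\frac{1}{2}) (k+\frac{5}{2}) / [(k+8) (k+1)] - rational in k. x = 1; t_0 = -\frac{3}{2}; negate the roots.

Canonical form: C = -\frac{3}{2} times 2F1 with upper {\frac{1}{2}, \frac{5}{2}}, lower {8}, x = 1. Verdict at x = 1: Gauss's theorem I1 (half-integer case) matches (x = 1; upper {\frac{1}{2}, \frac{5}{2}} half-integers, c = 8 in the evaluable pattern). Exact value: \left(-\frac{262144}{45045}\right) / \pi.


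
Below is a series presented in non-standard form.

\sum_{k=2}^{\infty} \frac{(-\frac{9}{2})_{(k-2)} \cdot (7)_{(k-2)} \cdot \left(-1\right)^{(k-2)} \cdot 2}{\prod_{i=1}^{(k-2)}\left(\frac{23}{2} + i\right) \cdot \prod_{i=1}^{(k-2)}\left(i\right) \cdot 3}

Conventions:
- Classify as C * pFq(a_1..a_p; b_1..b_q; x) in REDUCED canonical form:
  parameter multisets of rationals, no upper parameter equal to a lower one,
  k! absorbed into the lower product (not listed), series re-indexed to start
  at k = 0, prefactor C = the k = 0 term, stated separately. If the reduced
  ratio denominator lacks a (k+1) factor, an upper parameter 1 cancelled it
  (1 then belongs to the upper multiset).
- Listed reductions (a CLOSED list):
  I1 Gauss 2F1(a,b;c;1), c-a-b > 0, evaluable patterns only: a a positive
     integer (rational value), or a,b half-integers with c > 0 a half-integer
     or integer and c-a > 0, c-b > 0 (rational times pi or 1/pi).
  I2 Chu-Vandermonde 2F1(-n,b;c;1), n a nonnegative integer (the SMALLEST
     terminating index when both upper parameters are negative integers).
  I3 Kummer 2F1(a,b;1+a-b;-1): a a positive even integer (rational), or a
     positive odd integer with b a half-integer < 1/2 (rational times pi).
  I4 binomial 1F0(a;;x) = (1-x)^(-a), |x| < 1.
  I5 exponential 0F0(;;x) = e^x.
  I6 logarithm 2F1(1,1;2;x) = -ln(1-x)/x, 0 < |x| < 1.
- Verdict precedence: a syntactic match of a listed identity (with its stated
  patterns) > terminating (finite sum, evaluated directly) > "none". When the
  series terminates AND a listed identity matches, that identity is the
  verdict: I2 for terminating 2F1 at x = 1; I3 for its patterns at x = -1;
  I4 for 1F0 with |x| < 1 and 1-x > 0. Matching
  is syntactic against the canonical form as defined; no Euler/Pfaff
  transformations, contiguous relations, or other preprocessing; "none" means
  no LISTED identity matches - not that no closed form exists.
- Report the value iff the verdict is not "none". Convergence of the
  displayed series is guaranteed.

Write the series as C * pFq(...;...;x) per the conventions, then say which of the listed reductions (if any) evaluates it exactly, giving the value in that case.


Prefactor \frac{2}{3}, argument -1: 2F1 with upper {-\frac{9}{2}, 7} over lower {\frac{25}{2}}. Verdict: Kummer (I3) applies (x = -1; c = \frac{25}{2} equals 1+a-b for upper {-\frac{9}{2}, 7}: listed pattern). Its exact value is \frac{111546435}{67108864} \cdot \pi.

The tell: t_0 = \frac{2}{3} here, and the lower running product (prefactor 2/3) is a rising factorial.
Adjacent-term ratio: r(k) = -1 * (k-\frac{9}{2}) (k+7) / [(k+\frac{25}{2}) (k+1)] - rational in k, leading ratio -1; with t_0 = \frac{2}{3}, classification follows.


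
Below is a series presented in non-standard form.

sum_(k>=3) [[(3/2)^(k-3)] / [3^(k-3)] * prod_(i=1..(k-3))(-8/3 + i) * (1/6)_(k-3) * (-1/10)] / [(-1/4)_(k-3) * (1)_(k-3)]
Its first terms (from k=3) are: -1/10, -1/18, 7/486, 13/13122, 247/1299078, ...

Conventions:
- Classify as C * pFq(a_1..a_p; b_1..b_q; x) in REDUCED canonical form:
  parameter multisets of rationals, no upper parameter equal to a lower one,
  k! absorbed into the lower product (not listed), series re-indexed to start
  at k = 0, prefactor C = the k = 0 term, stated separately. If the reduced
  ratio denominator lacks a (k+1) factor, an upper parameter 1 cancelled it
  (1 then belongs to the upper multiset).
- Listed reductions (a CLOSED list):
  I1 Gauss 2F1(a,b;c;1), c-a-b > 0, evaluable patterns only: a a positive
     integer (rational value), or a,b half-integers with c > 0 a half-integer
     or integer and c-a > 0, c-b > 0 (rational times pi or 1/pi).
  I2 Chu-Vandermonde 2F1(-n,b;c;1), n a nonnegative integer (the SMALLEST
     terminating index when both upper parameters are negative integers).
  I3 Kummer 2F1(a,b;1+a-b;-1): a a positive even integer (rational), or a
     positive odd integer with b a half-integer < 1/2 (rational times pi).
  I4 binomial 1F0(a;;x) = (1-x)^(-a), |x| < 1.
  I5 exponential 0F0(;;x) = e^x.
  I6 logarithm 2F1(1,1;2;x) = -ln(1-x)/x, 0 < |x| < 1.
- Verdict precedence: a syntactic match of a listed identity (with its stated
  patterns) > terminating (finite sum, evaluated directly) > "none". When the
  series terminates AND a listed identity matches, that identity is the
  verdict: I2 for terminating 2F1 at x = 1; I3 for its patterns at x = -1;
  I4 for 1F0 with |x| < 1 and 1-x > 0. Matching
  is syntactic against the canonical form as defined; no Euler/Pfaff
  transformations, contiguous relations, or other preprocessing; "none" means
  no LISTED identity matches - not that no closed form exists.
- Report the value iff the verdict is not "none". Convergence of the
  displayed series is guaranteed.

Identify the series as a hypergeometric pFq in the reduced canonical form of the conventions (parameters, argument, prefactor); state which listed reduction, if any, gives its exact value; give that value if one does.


The tell: from the first term -1/10: the two k-th powers (prefactor -1/10) combine into one argument.
Adjacent-term ratio: r(k) = (1/2) * (k-5/3) (k+1/6) / [(k-1/4) (k+1)] - rational in k. x = (1/2); t_0 = -1/10; negate the roots.

Prefactor -1/10, argument 1/2: 2F1 with upper {-5/3, 1/6} over lower {-1/4}. Verdict: none (x = 1/2): each listed identity misses the multisets {-5/3, 1/6} ; {-1/4}.


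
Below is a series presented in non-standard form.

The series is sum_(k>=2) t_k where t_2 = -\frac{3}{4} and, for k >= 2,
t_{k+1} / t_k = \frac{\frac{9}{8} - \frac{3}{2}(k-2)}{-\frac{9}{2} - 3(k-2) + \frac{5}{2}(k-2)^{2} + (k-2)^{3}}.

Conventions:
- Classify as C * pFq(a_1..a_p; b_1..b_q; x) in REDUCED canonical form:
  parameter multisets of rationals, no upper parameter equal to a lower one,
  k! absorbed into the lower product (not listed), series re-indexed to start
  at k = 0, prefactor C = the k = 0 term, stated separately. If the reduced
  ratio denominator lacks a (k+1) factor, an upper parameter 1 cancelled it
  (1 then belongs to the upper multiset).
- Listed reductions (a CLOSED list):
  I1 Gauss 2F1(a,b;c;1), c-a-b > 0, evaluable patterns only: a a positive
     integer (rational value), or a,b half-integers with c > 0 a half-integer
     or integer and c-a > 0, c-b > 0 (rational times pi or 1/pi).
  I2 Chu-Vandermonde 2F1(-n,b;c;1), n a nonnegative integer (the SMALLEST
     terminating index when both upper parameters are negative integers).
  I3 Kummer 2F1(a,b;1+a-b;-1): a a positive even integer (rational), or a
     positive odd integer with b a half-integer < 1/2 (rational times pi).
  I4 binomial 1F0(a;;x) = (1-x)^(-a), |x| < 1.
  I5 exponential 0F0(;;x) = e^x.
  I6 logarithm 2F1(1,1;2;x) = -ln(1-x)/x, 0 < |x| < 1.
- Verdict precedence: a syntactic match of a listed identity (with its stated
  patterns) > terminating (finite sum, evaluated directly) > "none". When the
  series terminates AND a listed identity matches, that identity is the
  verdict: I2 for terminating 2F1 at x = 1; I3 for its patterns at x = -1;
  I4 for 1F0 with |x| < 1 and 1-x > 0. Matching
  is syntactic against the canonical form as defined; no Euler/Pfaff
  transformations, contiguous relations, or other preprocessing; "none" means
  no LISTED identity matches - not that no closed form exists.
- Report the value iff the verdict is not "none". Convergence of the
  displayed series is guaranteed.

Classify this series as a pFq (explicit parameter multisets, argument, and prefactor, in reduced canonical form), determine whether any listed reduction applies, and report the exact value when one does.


The series (x = -\frac{3}{2}) is 1F2: upper {-\frac{3}{4}}, lower {-\frac{3}{2}, 3}, prefactor -\frac{3}{4}. Verdict: none - this 1F2 at x = -\frac{3}{2} matches no listed pattern, and upper {-\frac{3}{4}} holds no stopper.

First insight: from the first term -\frac{3}{4}: the expanded ratio factors over Q; C = -3/4, roots give parameters.
Ratio: r(k) = -\frac{3}{2} * (k-\frac{3}{4}) / [(k-\frac{3}{2}) (k+3) (k+1)] ; factor over Q: parameters, x = -\frac{3}{2}, and C = -\frac{3}{4}.


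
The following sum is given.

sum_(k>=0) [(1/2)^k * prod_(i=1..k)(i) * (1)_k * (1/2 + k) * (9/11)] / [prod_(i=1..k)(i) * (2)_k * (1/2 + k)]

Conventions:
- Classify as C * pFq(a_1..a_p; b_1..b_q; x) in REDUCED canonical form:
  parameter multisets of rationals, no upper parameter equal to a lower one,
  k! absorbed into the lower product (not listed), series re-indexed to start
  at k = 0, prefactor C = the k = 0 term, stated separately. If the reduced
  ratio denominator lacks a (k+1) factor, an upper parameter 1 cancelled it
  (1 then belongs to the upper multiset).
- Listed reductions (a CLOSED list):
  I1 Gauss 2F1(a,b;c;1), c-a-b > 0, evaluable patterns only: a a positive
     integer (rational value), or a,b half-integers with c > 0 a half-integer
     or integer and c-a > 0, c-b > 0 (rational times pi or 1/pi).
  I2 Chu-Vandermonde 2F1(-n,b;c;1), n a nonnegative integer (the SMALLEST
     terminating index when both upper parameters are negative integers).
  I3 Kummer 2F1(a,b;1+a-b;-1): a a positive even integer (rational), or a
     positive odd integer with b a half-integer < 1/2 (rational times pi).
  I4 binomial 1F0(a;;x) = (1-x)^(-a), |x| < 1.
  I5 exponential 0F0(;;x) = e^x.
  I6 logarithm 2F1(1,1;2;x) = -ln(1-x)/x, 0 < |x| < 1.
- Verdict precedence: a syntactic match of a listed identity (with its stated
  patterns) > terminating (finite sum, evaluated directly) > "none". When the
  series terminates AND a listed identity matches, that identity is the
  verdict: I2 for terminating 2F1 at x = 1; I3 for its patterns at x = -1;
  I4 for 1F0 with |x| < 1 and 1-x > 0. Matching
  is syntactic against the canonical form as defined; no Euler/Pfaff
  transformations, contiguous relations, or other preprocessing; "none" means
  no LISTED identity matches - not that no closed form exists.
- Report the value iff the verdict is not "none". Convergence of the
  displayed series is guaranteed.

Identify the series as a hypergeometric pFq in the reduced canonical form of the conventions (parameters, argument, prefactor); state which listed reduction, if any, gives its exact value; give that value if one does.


With C = 9/11: the canonical form is 2F1(1, 1; 2; 1/2). Verdict: logarithm (I6) fires (the logarithm: parameters (1,1;2), x = 1/2). Value: (-18/11) * ln(1/2).

Structural cue: from the first term 9/11: the running product (C = 9/11, x = 1/2) telescopes to a rising factorial.
Consecutive-term ratio: r(k) = (1/2) * (k+1) (k+1) / [(k+2) (k+1)] - rational in k. x = (1/2); t_0 = 9/11; negate the roots.


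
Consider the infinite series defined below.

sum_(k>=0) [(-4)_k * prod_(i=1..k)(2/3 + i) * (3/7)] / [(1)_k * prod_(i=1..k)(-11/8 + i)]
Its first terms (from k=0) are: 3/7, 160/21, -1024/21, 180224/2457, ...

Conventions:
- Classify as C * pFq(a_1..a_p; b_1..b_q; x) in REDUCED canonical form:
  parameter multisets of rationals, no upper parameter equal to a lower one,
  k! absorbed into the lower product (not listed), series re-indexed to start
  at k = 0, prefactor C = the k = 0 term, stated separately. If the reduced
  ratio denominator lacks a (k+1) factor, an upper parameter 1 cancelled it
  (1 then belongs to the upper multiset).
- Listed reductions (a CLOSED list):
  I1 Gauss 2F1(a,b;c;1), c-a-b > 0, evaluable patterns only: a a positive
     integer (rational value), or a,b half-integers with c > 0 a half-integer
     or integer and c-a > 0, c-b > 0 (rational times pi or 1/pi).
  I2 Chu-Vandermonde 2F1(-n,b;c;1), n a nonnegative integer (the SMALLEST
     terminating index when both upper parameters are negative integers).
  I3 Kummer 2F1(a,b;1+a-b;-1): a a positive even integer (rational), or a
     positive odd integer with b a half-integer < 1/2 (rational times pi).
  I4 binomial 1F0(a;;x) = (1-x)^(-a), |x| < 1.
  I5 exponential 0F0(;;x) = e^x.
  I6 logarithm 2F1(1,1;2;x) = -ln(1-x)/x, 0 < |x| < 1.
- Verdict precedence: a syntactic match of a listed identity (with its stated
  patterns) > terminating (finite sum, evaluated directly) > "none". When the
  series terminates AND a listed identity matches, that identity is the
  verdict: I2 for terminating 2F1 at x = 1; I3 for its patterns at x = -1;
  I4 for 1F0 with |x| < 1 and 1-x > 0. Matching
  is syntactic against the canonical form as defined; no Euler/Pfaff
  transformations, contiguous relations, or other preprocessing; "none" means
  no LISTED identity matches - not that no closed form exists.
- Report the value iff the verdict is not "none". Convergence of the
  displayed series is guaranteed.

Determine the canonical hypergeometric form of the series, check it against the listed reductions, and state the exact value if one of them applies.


Classification (C = 3/7): 2F1 with upper {-4, 5/3}, lower {-3/8}, argument x = 1. Verdict (x = 1): the Chu-Vandermonde identity I2 applies (terminating 2F1 at x = 1 with n = 4, b = 5/3, c = -3/8). Value: 115/3159.

Key step: from the first term 3/7: the lower running product (C = 3/7, x = 1) is a rising factorial.
Step ratio: r(k) = 1 * (k-4) (k+5/3) / [(k-3/8) (k+1)] - poly over poly, x = 1 from leading terms; C = 3/7 at k = 0.


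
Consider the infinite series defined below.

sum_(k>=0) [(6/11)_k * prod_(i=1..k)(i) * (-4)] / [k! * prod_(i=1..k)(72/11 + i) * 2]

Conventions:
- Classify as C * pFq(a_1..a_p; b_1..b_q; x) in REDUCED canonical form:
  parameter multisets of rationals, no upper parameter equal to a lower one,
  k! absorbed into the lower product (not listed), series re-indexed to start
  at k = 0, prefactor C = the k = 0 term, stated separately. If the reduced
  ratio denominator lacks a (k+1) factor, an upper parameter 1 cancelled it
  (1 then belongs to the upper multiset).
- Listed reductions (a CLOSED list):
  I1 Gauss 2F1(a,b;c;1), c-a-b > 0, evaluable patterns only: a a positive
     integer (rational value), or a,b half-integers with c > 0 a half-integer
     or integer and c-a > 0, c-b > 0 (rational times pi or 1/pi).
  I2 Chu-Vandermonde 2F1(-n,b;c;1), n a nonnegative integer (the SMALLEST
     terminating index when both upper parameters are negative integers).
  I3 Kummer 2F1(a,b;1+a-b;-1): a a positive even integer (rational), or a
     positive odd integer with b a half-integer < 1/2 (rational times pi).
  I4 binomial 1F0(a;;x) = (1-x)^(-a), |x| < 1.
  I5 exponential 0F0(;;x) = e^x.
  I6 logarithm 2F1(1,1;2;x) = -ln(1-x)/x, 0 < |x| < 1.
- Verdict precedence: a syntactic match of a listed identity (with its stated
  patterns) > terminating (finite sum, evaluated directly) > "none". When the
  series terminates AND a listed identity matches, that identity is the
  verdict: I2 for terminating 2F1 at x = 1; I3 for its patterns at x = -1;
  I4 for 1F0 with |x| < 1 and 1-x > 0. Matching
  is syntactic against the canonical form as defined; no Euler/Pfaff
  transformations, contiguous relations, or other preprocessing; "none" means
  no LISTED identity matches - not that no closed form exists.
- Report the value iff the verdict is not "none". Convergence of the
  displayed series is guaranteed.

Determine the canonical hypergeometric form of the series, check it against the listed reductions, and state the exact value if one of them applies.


Classification (C = -2): 2F1 with upper {6/11, 1}, lower {83/11}, argument x = 1. Verdict: the Gauss summation I1 matches (x = 1: the Gamma ratio telescopes since c-a-b = 6 > 0 and a = 1 in Z>0). Sum: -24/11.

First insight: from the first term -2: the constant factors (C = -2) combine into one prefactor.
Term ratio: r(k) = 1 * (k+6/11) (k+1) / [(k+83/11) (k+1)] - poly over poly, x = 1 from leading terms; C = -2 at k = 0.
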